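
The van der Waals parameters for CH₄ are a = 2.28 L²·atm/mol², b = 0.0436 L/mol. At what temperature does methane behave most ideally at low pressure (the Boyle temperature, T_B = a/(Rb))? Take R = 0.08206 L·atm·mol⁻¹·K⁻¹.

T_B ≈ 637.3 K

For a van der Waals gas the second virial coefficient B₂ = b − a/(RT) vanishes at T_B = a/(Rb).
T_B = 2.28/(0.08206×0.0436) = 2.28/0.0035778 = 637.3 K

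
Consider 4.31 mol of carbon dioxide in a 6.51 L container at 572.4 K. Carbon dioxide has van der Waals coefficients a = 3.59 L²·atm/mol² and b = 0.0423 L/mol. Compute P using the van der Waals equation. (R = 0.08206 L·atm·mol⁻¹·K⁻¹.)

P = nRT/(V − nb) − a n²/V²
nRT/(V − nb) = (4.31)(0.08206)(572.4)/(6.51 − 4.31×0.0423) = 202.45/6.3277 = 31.994 atm
a n²/V² = (3.59)(4.31)²/(6.51)² = 1.5736 atm
P = 31.994 − 1.5736 = 30.42 atm

P ≈ 30.42 atm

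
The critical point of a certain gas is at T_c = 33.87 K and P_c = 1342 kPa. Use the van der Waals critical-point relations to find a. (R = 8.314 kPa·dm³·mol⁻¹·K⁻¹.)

From T_c = 8a/(27Rb) and P_c = a/(27b²): a = 27 R² T_c²/(64 P_c).
a = 27×(8.314)²×(33.87)²/(64×1342) = 2140988/85888 = 24.93 kPa·dm⁶/mol²

a ≈ 24.93 kPa·dm⁶/mol²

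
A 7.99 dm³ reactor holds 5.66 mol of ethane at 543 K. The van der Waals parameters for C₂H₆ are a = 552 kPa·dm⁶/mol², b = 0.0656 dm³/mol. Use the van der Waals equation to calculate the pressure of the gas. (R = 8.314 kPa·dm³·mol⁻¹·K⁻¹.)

P = nRT/(V − nb) − a n²/V²
nRT/(V − nb) = (5.66)(8.314)(543)/(7.99 − 5.66×0.0656) = 25552/7.6187 = 3353.9 kPa
a n²/V² = (552)(5.66)²/(7.99)² = 277.00 kPa
P = 3353.9 − 277.00 = 3077 kPa

P ≈ 3077 kPa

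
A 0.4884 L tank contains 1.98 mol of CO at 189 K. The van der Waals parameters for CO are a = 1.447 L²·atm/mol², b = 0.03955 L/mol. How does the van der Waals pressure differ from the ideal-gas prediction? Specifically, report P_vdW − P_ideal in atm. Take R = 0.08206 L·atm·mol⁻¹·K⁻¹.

Ideal: P_ideal = nRT/V = (1.98)(0.08206)(189)/0.4884 = 62.8757 atm
vdW: P = nRT/(V − nb) − a n²/V² = 30.7085/0.410091 − 5.67282/0.238535 = 74.8822 − 23.7819 = 51.1003 atm
ΔP = 51.1003 − 62.8757 = -11.78 atm

ΔP ≈ -11.78 atm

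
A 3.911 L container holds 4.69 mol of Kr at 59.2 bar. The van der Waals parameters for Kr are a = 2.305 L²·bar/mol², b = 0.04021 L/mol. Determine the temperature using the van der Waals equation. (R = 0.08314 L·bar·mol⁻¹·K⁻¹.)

T = (P + a n²/V²)(V − nb)/(nR)
P + a n²/V² = 59.2 + (2.305)(4.69)²/(3.911)² = 62.515 bar
V − nb = 3.911 − (4.69)(0.04021) = 3.7224 L
T = (62.515)(3.7224)/((4.69)(0.08314)) = 596.8 K

T ≈ 596.8 K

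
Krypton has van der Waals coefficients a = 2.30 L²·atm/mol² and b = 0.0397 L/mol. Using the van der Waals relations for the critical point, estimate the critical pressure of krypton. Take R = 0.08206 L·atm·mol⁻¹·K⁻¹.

P_c ≈ 54.05 atm

For a van der Waals gas, P_c = a/(27b²).
P_c = 2.30/(27×(0.0397)²) = 2.30/0.042554 = 54.05 atm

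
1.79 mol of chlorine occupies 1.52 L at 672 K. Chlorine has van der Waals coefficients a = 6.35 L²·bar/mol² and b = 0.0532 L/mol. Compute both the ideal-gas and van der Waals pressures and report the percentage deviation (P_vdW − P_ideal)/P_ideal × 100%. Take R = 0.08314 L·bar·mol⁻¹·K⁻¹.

Ideal: P_ideal = nRT/V = (1.79)(0.08314)(672)/1.52 = 65.7944 bar
vdW: P = nRT/(V − nb) − a n²/V² = 100.007/1.42477 − 20.3460/2.31040 = 70.1917 − 8.80627 = 61.3854 bar
% deviation = (61.3854 − 65.7944)/65.7944 × 100% = -6.70%

-6.70 %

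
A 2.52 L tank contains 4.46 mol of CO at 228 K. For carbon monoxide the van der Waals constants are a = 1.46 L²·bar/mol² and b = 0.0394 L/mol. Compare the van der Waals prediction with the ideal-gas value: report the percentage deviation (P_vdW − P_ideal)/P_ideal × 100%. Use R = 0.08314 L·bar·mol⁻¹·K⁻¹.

Ideal: P_ideal = nRT/V = (4.46)(0.08314)(228)/2.52 = 33.5490 bar
vdW: P = nRT/(V − nb) − a n²/V² = 84.5434/2.34428 − 29.0417/6.35040 = 36.0637 − 4.57321 = 31.4905 bar
% deviation = (31.4905 − 33.5490)/33.5490 × 100% = -6.14%

-6.14 %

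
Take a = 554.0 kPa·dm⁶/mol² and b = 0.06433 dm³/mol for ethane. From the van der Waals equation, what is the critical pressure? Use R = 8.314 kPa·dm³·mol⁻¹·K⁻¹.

P_c ≈ 4958 kPa

For a van der Waals gas, P_c = a/(27b²).
P_c = 554.0/(27×(0.06433)²) = 554.0/0.11174 = 4958 kPa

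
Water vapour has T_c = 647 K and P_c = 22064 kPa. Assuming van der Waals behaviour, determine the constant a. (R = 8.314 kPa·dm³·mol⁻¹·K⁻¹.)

From T_c = 8a/(27Rb) and P_c = a/(27b²): a = 27 R² T_c²/(64 P_c).
a = 27×(8.314)²×(647)²/(64×22064) = 781254201/1412096 = 553.3 kPa·dm⁶/mol²

a ≈ 553.3 kPa·dm⁶/mol²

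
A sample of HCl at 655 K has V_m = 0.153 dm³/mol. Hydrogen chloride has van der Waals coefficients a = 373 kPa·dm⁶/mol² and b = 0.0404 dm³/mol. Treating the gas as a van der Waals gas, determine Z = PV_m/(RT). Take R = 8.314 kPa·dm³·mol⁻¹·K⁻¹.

Z ≈ 0.9111

P = RT/(V_m − b) − a/V_m² = (8.314)(655)/(0.153 − 0.0404) − 373/(0.153)²
  = 5445.7/0.11260 − 15934 = 48363 − 15934 = 32429 kPa
Z = PV_m/(RT) = (32429)(0.153)/((8.314)(655)) = 4961.6/5445.7 = 0.9111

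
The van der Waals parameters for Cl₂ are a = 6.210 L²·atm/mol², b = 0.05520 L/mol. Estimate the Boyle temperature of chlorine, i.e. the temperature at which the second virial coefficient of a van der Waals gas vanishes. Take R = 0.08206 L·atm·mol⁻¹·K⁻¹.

T_B ≈ 1371 K

For a van der Waals gas the second virial coefficient B₂ = b − a/(RT) vanishes at T_B = a/(Rb).
T_B = 6.210/(0.08206×0.05520) = 6.210/0.0045297 = 1371 K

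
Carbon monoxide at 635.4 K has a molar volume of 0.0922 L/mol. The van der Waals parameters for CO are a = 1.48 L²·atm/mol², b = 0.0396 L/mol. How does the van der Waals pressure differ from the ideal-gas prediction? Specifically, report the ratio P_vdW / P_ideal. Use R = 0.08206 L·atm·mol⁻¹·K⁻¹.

P_vdW / P_ideal ≈ 1.445

Ideal: P_ideal = RT/V_m = (0.08206)(635.4)/0.0922 = 565.520 atm
vdW: P = RT/(V_m − b) − a/V_m² = 52.1409/0.0526000 − 1.48/0.00850084 = 991.272 − 174.100 = 817.172 atm
Ratio = 817.172/565.520 = 1.445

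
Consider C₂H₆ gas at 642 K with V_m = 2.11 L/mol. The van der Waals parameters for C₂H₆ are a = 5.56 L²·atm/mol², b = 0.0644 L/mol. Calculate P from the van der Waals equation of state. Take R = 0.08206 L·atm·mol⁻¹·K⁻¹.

P = RT/(V_m − b) − a/V_m²
RT/(V_m − b) = (0.08206)(642)/(2.11 − 0.0644) = 52.683/2.0456 = 25.754 atm
a/V_m² = 5.56/(2.11)² = 1.2488 atm
P = 25.754 − 1.2488 = 24.51 atm

P ≈ 24.51 atm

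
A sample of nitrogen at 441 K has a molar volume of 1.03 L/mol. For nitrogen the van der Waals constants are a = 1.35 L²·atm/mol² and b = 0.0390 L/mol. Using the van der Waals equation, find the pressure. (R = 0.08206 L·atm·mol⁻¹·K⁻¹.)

P ≈ 35.24 atm

P = RT/(V_m − b) − a/V_m²
RT/(V_m − b) = (0.08206)(441)/(1.03 − 0.0390) = 36.188/0.99100 = 36.517 atm
a/V_m² = 1.35/(1.03)² = 1.2725 atm
P = 36.517 − 1.2725 = 35.24 atm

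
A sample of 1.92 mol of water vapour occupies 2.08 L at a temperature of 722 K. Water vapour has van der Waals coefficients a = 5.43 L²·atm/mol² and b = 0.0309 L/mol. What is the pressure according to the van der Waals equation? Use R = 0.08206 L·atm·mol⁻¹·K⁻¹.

P = nRT/(V − nb) − a n²/V²
nRT/(V − nb) = (1.92)(0.08206)(722)/(2.08 − 1.92×0.0309) = 113.75/2.0207 = 56.292 atm
a n²/V² = (5.43)(1.92)²/(2.08)² = 4.6267 atm
P = 56.292 − 4.6267 = 51.67 atm

P ≈ 51.67 atm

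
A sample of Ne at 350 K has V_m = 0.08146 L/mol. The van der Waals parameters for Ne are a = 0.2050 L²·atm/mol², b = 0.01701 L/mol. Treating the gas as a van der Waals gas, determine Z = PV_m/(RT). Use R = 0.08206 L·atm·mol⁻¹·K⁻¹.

Z ≈ 1.176

P = RT/(V_m − b) − a/V_m² = (0.08206)(350)/(0.08146 − 0.01701) − 0.2050/(0.08146)²
  = 28.721/0.064450 − 30.893 = 445.63 − 30.893 = 414.74 atm
Z = PV_m/(RT) = (414.74)(0.08146)/((0.08206)(350)) = 33.785/28.721 = 1.176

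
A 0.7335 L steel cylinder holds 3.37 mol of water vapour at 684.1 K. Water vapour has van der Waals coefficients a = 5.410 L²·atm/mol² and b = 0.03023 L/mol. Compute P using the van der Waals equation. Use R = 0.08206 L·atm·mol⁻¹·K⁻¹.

P ≈ 185.3 atm

P = nRT/(V − nb) − a n²/V²
nRT/(V − nb) = (3.37)(0.08206)(684.1)/(0.7335 − 3.37×0.03023) = 189.18/0.63162 = 299.52 atm
a n²/V² = (5.410)(3.37)²/(0.7335)² = 114.20 atm
P = 299.52 − 114.20 = 185.3 atm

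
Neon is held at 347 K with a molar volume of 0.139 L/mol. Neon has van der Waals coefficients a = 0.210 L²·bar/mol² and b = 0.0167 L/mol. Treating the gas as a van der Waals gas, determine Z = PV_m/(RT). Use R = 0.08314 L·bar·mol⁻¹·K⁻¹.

P = RT/(V_m − b) − a/V_m² = (0.08314)(347)/(0.139 − 0.0167) − 0.210/(0.139)²
  = 28.850/0.12230 − 10.869 = 235.90 − 10.869 = 225.03 bar
Z = PV_m/(RT) = (225.03)(0.139)/((0.08314)(347)) = 31.279/28.850 = 1.084

Z ≈ 1.084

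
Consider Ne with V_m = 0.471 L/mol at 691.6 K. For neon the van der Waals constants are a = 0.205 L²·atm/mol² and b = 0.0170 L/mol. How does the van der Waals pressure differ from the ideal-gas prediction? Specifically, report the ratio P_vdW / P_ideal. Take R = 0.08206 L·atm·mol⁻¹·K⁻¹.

Ideal: P_ideal = RT/V_m = (0.08206)(691.6)/0.471 = 120.494 atm
vdW: P = RT/(V_m − b) − a/V_m² = 56.7527/0.454000 − 0.205/0.221841 = 125.006 − 0.924085 = 124.082 atm
Ratio = 124.082/120.494 = 1.030

P_vdW / P_ideal ≈ 1.030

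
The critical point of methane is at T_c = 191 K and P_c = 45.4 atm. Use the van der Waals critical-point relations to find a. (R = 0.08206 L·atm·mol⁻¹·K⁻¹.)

From T_c = 8a/(27Rb) and P_c = a/(27b²): a = 27 R² T_c²/(64 P_c).
a = 27×(0.08206)²×(191)²/(64×45.4) = 6632.7/2905.6 = 2.283 L²·atm/mol²

a ≈ 2.283 L²·atm/mol²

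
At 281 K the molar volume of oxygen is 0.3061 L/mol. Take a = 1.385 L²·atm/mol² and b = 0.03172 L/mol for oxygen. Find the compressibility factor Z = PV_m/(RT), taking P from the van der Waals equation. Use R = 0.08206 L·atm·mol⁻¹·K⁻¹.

P = RT/(V_m − b) − a/V_m² = (0.08206)(281)/(0.3061 − 0.03172) − 1.385/(0.3061)²
  = 23.059/0.27438 − 14.782 = 84.040 − 14.782 = 69.258 atm
Z = PV_m/(RT) = (69.258)(0.3061)/((0.08206)(281)) = 21.200/23.059 = 0.9194

Z ≈ 0.9194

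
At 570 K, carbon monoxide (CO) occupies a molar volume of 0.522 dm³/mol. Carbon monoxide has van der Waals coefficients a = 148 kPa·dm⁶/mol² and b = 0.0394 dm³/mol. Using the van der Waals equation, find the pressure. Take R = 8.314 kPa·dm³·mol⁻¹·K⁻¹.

P = RT/(V_m − b) − a/V_m²
RT/(V_m − b) = (8.314)(570)/(0.522 − 0.0394) = 4739.0/0.48260 = 9819.7 kPa
a/V_m² = 148/(0.522)² = 543.15 kPa
P = 9819.7 − 543.15 = 9277 kPa

P ≈ 9277 kPa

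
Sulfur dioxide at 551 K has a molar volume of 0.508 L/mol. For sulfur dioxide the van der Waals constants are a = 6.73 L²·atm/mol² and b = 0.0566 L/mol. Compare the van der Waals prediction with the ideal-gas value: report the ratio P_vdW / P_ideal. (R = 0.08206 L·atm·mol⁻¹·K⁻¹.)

Ideal: P_ideal = RT/V_m = (0.08206)(551)/0.508 = 89.0060 atm
vdW: P = RT/(V_m − b) − a/V_m² = 45.2151/0.451400 − 6.73/0.258064 = 100.166 − 26.0788 = 74.087 atm
Ratio = 74.087/89.0060 = 0.8324

P_vdW / P_ideal ≈ 0.8324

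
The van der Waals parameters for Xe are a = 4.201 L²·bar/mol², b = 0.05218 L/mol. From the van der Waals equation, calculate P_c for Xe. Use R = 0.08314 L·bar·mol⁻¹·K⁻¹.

For a van der Waals gas, P_c = a/(27b²).
P_c = 4.201/(27×(0.05218)²) = 4.201/0.073514 = 57.15 bar

P_c ≈ 57.15 bar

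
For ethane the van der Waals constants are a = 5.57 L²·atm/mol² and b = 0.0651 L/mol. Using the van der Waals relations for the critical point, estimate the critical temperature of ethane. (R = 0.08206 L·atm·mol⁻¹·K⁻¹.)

For a van der Waals gas, T_c = 8a/(27Rb).
T_c = 8×5.57/(27×0.08206×0.0651) = 44.560/0.14424 = 308.9 K

T_c ≈ 308.9 K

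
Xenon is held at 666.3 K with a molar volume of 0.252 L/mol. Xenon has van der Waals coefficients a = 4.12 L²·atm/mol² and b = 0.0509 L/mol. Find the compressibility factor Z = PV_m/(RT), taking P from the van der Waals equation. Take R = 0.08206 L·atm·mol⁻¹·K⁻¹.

P = RT/(V_m − b) − a/V_m² = (0.08206)(666.3)/(0.252 − 0.0509) − 4.12/(0.252)²
  = 54.677/0.20110 − 64.878 = 271.89 − 64.878 = 207.01 atm
Z = PV_m/(RT) = (207.01)(0.252)/((0.08206)(666.3)) = 52.167/54.677 = 0.9541

Z ≈ 0.9541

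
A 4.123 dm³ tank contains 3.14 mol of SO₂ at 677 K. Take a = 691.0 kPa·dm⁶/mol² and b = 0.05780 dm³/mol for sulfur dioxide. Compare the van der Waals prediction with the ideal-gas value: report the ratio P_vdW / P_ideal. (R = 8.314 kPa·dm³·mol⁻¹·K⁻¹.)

P_vdW / P_ideal ≈ 0.9525

Ideal: P_ideal = nRT/V = (3.14)(8.314)(677)/4.123 = 4286.62 kPa
vdW: P = nRT/(V − nb) − a n²/V² = 17673.7/3.94151 − 6812.98/16.9991 = 4483.99 − 400.785 = 4083.21 kPa
Ratio = 4083.21/4286.62 = 0.9525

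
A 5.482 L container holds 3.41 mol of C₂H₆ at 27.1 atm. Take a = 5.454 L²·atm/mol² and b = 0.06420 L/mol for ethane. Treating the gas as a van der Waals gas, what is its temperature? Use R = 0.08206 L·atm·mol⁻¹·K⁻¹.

T = (P + a n²/V²)(V − nb)/(nR)
P + a n²/V² = 27.1 + (5.454)(3.41)²/(5.482)² = 29.210 atm
V − nb = 5.482 − (3.41)(0.06420) = 5.2631 L
T = (29.210)(5.2631)/((3.41)(0.08206)) = 549.4 K

T ≈ 549.4 K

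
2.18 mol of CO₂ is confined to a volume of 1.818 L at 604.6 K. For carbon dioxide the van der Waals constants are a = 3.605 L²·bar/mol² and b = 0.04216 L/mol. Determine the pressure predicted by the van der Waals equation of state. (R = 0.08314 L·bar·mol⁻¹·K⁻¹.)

P = nRT/(V − nb) − a n²/V²
nRT/(V − nb) = (2.18)(0.08314)(604.6)/(1.818 − 2.18×0.04216) = 109.58/1.7261 = 63.484 bar
a n²/V² = (3.605)(2.18)²/(1.818)² = 5.1836 bar
P = 63.484 − 5.1836 = 58.30 bar

P ≈ 58.30 bar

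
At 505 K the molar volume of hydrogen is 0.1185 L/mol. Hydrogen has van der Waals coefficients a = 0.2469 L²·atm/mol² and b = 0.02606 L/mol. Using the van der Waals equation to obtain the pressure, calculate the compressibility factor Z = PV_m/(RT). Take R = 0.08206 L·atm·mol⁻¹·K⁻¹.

P = RT/(V_m − b) − a/V_m² = (0.08206)(505)/(0.1185 − 0.02606) − 0.2469/(0.1185)²
  = 41.440/0.092440 − 17.583 = 448.29 − 17.583 = 430.71 atm
Z = PV_m/(RT) = (430.71)(0.1185)/((0.08206)(505)) = 51.039/41.440 = 1.232

Z ≈ 1.232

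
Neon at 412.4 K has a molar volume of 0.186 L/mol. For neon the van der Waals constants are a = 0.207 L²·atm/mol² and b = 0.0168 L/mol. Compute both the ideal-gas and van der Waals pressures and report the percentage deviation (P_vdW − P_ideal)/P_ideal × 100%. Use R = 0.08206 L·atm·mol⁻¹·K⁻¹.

6.64 %

Ideal: P_ideal = RT/V_m = (0.08206)(412.4)/0.186 = 181.944 atm
vdW: P = RT/(V_m − b) − a/V_m² = 33.8415/0.169200 − 0.207/0.0345960 = 200.009 − 5.98335 = 194.026 atm
% deviation = (194.026 − 181.944)/181.944 × 100% = 6.64%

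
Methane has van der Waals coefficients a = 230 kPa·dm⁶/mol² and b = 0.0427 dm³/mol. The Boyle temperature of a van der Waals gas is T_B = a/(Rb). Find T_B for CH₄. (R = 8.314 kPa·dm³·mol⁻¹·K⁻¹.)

For a van der Waals gas the second virial coefficient B₂ = b − a/(RT) vanishes at T_B = a/(Rb).
T_B = 230/(8.314×0.0427) = 230/0.35501 = 647.9 K

T_B ≈ 647.9 K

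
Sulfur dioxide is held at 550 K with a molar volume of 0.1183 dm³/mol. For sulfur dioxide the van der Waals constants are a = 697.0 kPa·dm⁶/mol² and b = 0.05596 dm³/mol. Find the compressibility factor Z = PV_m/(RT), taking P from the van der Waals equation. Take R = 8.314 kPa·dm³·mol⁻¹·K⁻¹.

P = RT/(V_m − b) − a/V_m² = (8.314)(550)/(0.1183 − 0.05596) − 697.0/(0.1183)²
  = 4572.7/0.062340 − 49804 = 73351 − 49804 = 23547 kPa
Z = PV_m/(RT) = (23547)(0.1183)/((8.314)(550)) = 2785.6/4572.7 = 0.6092

Z ≈ 0.6092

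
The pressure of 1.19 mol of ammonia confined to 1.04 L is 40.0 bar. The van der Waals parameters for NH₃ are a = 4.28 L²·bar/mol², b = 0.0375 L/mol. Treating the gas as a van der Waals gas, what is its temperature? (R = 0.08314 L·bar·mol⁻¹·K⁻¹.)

T = (P + a n²/V²)(V − nb)/(nR)
P + a n²/V² = 40.0 + (4.28)(1.19)²/(1.04)² = 45.604 bar
V − nb = 1.04 − (1.19)(0.0375) = 0.99538 L
T = (45.604)(0.99538)/((1.19)(0.08314)) = 458.8 K

T ≈ 458.8 K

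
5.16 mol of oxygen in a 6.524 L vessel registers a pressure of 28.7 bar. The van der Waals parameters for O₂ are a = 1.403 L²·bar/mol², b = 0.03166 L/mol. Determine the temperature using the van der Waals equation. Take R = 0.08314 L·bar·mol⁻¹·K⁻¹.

T ≈ 438.5 K

T = (P + a n²/V²)(V − nb)/(nR)
P + a n²/V² = 28.7 + (1.403)(5.16)²/(6.524)² = 29.578 bar
V − nb = 6.524 − (5.16)(0.03166) = 6.3606 L
T = (29.578)(6.3606)/((5.16)(0.08314)) = 438.5 K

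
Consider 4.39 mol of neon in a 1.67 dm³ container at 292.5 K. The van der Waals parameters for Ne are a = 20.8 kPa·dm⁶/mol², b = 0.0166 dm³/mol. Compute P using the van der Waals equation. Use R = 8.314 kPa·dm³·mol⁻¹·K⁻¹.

P ≈ 6541 kPa

P = nRT/(V − nb) − a n²/V²
nRT/(V − nb) = (4.39)(8.314)(292.5)/(1.67 − 4.39×0.0166) = 10676/1.5971 = 6684.6 kPa
a n²/V² = (20.8)(4.39)²/(1.67)² = 143.73 kPa
P = 6684.6 − 143.73 = 6541 kPa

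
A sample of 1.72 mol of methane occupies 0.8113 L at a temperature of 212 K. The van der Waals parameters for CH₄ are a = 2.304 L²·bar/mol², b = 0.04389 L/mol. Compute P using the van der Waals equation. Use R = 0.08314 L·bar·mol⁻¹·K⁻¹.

P ≈ 30.85 bar

P = nRT/(V − nb) − a n²/V²
nRT/(V − nb) = (1.72)(0.08314)(212)/(0.8113 − 1.72×0.04389) = 30.316/0.73581 = 41.201 bar
a n²/V² = (2.304)(1.72)²/(0.8113)² = 10.356 bar
P = 41.201 − 10.356 = 30.85 bar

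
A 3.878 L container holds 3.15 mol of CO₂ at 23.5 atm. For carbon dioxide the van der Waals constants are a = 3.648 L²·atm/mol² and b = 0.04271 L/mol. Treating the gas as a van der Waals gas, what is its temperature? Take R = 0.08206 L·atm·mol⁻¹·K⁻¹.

T ≈ 375.2 K

T = (P + a n²/V²)(V − nb)/(nR)
P + a n²/V² = 23.5 + (3.648)(3.15)²/(3.878)² = 25.907 atm
V − nb = 3.878 − (3.15)(0.04271) = 3.7435 L
T = (25.907)(3.7435)/((3.15)(0.08206)) = 375.2 K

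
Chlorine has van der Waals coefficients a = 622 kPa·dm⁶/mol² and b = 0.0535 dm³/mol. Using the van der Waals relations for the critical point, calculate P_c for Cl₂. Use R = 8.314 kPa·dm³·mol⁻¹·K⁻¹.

For a van der Waals gas, P_c = a/(27b²).
P_c = 622/(27×(0.0535)²) = 622/0.077281 = 8049 kPa

P_c ≈ 8049 kPa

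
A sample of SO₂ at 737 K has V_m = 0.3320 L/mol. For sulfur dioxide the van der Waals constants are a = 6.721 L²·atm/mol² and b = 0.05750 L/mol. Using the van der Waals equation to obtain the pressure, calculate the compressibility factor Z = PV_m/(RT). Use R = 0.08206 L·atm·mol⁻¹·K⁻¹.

Z ≈ 0.8747

P = RT/(V_m − b) − a/V_m² = (0.08206)(737)/(0.3320 − 0.05750) − 6.721/(0.3320)²
  = 60.478/0.27450 − 60.976 = 220.32 − 60.976 = 159.34 atm
Z = PV_m/(RT) = (159.34)(0.3320)/((0.08206)(737)) = 52.901/60.478 = 0.8747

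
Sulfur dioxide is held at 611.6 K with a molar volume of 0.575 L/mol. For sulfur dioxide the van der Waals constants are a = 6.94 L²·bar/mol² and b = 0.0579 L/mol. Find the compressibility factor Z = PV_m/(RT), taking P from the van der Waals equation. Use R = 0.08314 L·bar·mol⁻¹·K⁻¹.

Z ≈ 0.8746

P = RT/(V_m − b) − a/V_m² = (0.08314)(611.6)/(0.575 − 0.0579) − 6.94/(0.575)²
  = 50.848/0.51710 − 20.991 = 98.333 − 20.991 = 77.342 bar
Z = PV_m/(RT) = (77.342)(0.575)/((0.08314)(611.6)) = 44.472/50.848 = 0.8746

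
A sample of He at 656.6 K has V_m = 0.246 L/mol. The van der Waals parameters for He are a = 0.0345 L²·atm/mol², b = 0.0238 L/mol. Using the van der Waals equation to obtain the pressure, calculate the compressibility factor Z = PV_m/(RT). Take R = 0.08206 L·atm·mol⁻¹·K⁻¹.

P = RT/(V_m − b) − a/V_m² = (0.08206)(656.6)/(0.246 − 0.0238) − 0.0345/(0.246)²
  = 53.881/0.22220 − 0.57010 = 242.49 − 0.57010 = 241.92 atm
Z = PV_m/(RT) = (241.92)(0.246)/((0.08206)(656.6)) = 59.512/53.881 = 1.105

Z ≈ 1.105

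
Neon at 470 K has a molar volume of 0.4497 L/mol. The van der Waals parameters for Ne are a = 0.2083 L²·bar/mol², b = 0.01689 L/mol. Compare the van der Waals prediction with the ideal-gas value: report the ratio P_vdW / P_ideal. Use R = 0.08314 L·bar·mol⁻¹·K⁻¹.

P_vdW / P_ideal ≈ 1.027

Ideal: P_ideal = RT/V_m = (0.08314)(470)/0.4497 = 86.8930 bar
vdW: P = RT/(V_m − b) − a/V_m² = 39.0758/0.432810 − 0.2083/0.202230 = 90.2840 − 1.03002 = 89.2540 bar
Ratio = 89.2540/86.8930 = 1.027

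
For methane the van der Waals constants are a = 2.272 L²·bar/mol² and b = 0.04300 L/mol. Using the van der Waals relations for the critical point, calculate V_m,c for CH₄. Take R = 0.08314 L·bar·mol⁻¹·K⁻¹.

For a van der Waals gas, V_m,c = 3b.
V_m,c = 3×0.04300 = 0.1290 L/mol

V_m,c ≈ 0.1290 L/mol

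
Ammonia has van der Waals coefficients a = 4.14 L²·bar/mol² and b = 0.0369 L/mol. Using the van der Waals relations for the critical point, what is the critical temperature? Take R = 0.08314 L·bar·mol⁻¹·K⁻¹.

T_c ≈ 399.8 K

For a van der Waals gas, T_c = 8a/(27Rb).
T_c = 8×4.14/(27×0.08314×0.0369) = 33.120/0.082832 = 399.8 K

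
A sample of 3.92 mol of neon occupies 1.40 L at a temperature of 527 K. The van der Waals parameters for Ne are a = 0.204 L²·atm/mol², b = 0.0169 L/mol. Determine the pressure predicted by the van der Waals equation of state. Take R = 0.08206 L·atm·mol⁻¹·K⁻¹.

P = nRT/(V − nb) − a n²/V²
nRT/(V − nb) = (3.92)(0.08206)(527)/(1.40 − 3.92×0.0169) = 169.52/1.3338 = 127.10 atm
a n²/V² = (0.204)(3.92)²/(1.40)² = 1.5994 atm
P = 127.10 − 1.5994 = 125.5 atm

P ≈ 125.5 atm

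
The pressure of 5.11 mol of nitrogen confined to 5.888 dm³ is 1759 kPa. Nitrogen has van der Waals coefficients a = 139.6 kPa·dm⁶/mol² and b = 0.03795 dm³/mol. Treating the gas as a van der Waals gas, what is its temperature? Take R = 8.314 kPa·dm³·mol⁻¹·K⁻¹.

T ≈ 249.8 K

T = (P + a n²/V²)(V − nb)/(nR)
P + a n²/V² = 1759 + (139.6)(5.11)²/(5.888)² = 1864.1 kPa
V − nb = 5.888 − (5.11)(0.03795) = 5.6941 dm³
T = (1864.1)(5.6941)/((5.11)(8.314)) = 249.8 K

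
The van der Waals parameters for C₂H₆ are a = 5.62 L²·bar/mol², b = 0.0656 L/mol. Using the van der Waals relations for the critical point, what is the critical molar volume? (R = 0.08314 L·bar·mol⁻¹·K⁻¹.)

For a van der Waals gas, V_m,c = 3b.
V_m,c = 3×0.0656 = 0.1968 L/mol

V_m,c ≈ 0.1968 L/mol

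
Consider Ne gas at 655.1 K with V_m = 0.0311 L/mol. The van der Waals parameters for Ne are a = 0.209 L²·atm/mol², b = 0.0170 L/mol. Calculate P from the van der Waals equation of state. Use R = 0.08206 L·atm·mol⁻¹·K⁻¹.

P = RT/(V_m − b) − a/V_m²
RT/(V_m − b) = (0.08206)(655.1)/(0.0311 − 0.0170) = 53.758/0.014100 = 3812.6 atm
a/V_m² = 0.209/(0.0311)² = 216.09 atm
P = 3812.6 − 216.09 = 3597 atm

P ≈ 3597 atm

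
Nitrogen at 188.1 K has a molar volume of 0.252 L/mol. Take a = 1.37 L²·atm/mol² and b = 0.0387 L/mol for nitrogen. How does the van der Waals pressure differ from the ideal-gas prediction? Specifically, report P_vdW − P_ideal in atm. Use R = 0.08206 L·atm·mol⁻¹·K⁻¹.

Ideal: P_ideal = RT/V_m = (0.08206)(188.1)/0.252 = 61.2519 atm
vdW: P = RT/(V_m − b) − a/V_m² = 15.4355/0.213300 − 1.37/0.0635040 = 72.3652 − 21.5734 = 50.7918 atm
ΔP = 50.7918 − 61.2519 = -10.46 atm

ΔP ≈ -10.46 atm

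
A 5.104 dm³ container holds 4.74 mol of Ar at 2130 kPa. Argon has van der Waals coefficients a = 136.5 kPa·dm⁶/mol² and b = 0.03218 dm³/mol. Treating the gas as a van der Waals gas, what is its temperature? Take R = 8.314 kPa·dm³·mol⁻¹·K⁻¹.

T ≈ 282.4 K

T = (P + a n²/V²)(V − nb)/(nR)
P + a n²/V² = 2130 + (136.5)(4.74)²/(5.104)² = 2247.7 kPa
V − nb = 5.104 − (4.74)(0.03218) = 4.9515 dm³
T = (2247.7)(4.9515)/((4.74)(8.314)) = 282.4 K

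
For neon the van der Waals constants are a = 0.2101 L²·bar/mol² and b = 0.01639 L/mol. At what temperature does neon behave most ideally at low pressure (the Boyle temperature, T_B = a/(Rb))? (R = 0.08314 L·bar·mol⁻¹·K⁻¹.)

T_B ≈ 154.2 K

For a van der Waals gas the second virial coefficient B₂ = b − a/(RT) vanishes at T_B = a/(Rb).
T_B = 0.2101/(0.08314×0.01639) = 0.2101/0.0013627 = 154.2 K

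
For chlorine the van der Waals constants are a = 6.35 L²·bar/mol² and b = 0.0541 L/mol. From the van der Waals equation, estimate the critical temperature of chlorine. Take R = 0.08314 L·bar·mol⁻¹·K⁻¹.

T_c ≈ 418.3 K

For a van der Waals gas, T_c = 8a/(27Rb).
T_c = 8×6.35/(27×0.08314×0.0541) = 50.800/0.12144 = 418.3 K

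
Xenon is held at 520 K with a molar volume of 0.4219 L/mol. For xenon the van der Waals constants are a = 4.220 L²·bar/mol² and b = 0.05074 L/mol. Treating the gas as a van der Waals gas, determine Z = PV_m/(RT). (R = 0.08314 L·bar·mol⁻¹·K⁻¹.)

Z ≈ 0.9053

P = RT/(V_m − b) − a/V_m² = (0.08314)(520)/(0.4219 − 0.05074) − 4.220/(0.4219)²
  = 43.233/0.37116 − 23.708 = 116.48 − 23.708 = 92.77 bar
Z = PV_m/(RT) = (92.77)(0.4219)/((0.08314)(520)) = 39.140/43.233 = 0.9053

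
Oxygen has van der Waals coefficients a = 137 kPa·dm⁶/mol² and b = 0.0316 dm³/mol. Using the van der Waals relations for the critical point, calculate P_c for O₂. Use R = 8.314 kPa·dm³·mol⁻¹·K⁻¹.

P_c ≈ 5081 kPa

For a van der Waals gas, P_c = a/(27b²).
P_c = 137/(27×(0.0316)²) = 137/0.026961 = 5081 kPa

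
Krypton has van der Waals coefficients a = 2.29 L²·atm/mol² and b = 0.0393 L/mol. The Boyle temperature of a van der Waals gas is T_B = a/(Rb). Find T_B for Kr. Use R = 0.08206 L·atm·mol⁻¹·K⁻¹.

T_B ≈ 710.1 K

For a van der Waals gas the second virial coefficient B₂ = b − a/(RT) vanishes at T_B = a/(Rb).
T_B = 2.29/(0.08206×0.0393) = 2.29/0.0032250 = 710.1 K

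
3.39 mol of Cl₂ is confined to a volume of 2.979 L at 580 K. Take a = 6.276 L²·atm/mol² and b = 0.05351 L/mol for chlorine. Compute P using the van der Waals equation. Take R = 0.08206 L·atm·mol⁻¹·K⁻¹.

P = nRT/(V − nb) − a n²/V²
nRT/(V − nb) = (3.39)(0.08206)(580)/(2.979 − 3.39×0.05351) = 161.35/2.7976 = 57.674 atm
a n²/V² = (6.276)(3.39)²/(2.979)² = 8.1272 atm
P = 57.674 − 8.1272 = 49.55 atm

P ≈ 49.55 atm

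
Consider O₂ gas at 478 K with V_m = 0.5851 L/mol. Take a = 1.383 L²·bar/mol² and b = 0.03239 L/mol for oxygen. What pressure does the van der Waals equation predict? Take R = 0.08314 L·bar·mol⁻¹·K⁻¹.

P = RT/(V_m − b) − a/V_m²
RT/(V_m − b) = (0.08314)(478)/(0.5851 − 0.03239) = 39.741/0.55271 = 71.902 bar
a/V_m² = 1.383/(0.5851)² = 4.0398 bar
P = 71.902 − 4.0398 = 67.86 bar

P ≈ 67.86 bar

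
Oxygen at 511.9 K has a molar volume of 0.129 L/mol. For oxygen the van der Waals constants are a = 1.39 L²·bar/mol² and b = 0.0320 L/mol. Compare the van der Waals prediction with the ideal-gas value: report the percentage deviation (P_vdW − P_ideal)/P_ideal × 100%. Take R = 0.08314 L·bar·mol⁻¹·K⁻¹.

7.67 %

Ideal: P_ideal = RT/V_m = (0.08314)(511.9)/0.129 = 329.918 bar
vdW: P = RT/(V_m − b) − a/V_m² = 42.5594/0.0970000 − 1.39/0.0166410 = 438.757 − 83.5286 = 355.228 bar
% deviation = (355.228 − 329.918)/329.918 × 100% = 7.67%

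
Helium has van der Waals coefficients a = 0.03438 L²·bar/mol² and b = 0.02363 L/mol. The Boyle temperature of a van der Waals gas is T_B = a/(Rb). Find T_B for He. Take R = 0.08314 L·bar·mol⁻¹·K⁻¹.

T_B ≈ 17.50 K

For a van der Waals gas the second virial coefficient B₂ = b − a/(RT) vanishes at T_B = a/(Rb).
T_B = 0.03438/(0.08314×0.02363) = 0.03438/0.0019646 = 17.50 K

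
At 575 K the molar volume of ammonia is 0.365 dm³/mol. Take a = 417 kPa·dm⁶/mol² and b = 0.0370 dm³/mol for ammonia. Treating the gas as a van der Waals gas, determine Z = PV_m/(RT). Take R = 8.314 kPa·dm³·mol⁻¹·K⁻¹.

Z ≈ 0.8738

P = RT/(V_m − b) − a/V_m² = (8.314)(575)/(0.365 − 0.0370) − 417/(0.365)²
  = 4780.6/0.32800 − 3130.0 = 14575 − 3130.0 = 11445 kPa
Z = PV_m/(RT) = (11445)(0.365)/((8.314)(575)) = 4177.4/4780.6 = 0.8738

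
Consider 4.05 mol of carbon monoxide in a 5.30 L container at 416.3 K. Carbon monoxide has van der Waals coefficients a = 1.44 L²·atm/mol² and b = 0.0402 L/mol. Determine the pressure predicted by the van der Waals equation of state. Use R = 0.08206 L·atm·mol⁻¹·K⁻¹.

P = nRT/(V − nb) − a n²/V²
nRT/(V − nb) = (4.05)(0.08206)(416.3)/(5.30 − 4.05×0.0402) = 138.35/5.1372 = 26.931 atm
a n²/V² = (1.44)(4.05)²/(5.30)² = 0.84085 atm
P = 26.931 − 0.84085 = 26.09 atm

P ≈ 26.09 atm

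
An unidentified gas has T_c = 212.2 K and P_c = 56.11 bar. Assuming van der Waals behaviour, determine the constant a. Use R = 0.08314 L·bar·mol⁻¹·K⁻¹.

From T_c = 8a/(27Rb) and P_c = a/(27b²): a = 27 R² T_c²/(64 P_c).
a = 27×(0.08314)²×(212.2)²/(64×56.11) = 8403.8/3591.0 = 2.340 L²·bar/mol²

a ≈ 2.340 L²·bar/mol²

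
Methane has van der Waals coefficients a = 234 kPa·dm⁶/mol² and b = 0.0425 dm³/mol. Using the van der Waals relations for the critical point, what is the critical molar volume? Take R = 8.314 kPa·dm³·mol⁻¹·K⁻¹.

For a van der Waals gas, V_m,c = 3b.
V_m,c = 3×0.0425 = 0.1275 dm³/mol

V_m,c ≈ 0.1275 dm³/mol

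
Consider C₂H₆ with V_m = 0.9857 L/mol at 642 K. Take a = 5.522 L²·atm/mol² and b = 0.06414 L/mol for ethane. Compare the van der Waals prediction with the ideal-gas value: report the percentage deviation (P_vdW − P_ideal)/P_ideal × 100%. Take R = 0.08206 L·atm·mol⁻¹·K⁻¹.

-3.67 %

Ideal: P_ideal = RT/V_m = (0.08206)(642)/0.9857 = 53.4468 atm
vdW: P = RT/(V_m − b) − a/V_m² = 52.6825/0.921560 − 5.522/0.971604 = 57.1667 − 5.68339 = 51.4833 atm
% deviation = (51.4833 − 53.4468)/53.4468 × 100% = -3.67%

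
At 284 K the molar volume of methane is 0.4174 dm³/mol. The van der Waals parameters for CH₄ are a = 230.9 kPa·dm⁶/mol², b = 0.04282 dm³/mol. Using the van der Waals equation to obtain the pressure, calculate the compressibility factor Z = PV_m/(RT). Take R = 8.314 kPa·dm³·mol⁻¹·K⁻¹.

Z ≈ 0.8800

P = RT/(V_m − b) − a/V_m² = (8.314)(284)/(0.4174 − 0.04282) − 230.9/(0.4174)²
  = 2361.2/0.37458 − 1325.3 = 6303.6 − 1325.3 = 4978.3 kPa
Z = PV_m/(RT) = (4978.3)(0.4174)/((8.314)(284)) = 2077.9/2361.2 = 0.8800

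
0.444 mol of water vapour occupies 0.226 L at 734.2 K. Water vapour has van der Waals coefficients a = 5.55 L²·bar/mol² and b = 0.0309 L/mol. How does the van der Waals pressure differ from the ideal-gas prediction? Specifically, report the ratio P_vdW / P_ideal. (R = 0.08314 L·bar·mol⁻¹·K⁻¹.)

Ideal: P_ideal = nRT/V = (0.444)(0.08314)(734.2)/0.226 = 119.922 bar
vdW: P = nRT/(V − nb) − a n²/V² = 27.1024/0.212280 − 1.09410/0.0510760 = 127.673 − 21.4210 = 106.252 bar
Ratio = 106.252/119.922 = 0.8860

P_vdW / P_ideal ≈ 0.8860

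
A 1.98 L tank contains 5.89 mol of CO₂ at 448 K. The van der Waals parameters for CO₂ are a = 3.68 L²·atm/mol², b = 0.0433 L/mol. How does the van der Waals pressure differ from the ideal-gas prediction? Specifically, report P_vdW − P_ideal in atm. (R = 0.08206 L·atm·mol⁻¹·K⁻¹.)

ΔP ≈ -16.40 atm

Ideal: P_ideal = nRT/V = (5.89)(0.08206)(448)/1.98 = 109.360 atm
vdW: P = nRT/(V − nb) − a n²/V² = 216.533/1.72496 − 127.667/3.92040 = 125.529 − 32.5648 = 92.964 atm
ΔP = 92.964 − 109.360 = -16.40 atm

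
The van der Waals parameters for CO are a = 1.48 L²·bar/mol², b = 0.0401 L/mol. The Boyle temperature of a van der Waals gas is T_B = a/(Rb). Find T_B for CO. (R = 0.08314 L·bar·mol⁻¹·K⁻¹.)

For a van der Waals gas the second virial coefficient B₂ = b − a/(RT) vanishes at T_B = a/(Rb).
T_B = 1.48/(0.08314×0.0401) = 1.48/0.0033339 = 443.9 K

T_B ≈ 443.9 K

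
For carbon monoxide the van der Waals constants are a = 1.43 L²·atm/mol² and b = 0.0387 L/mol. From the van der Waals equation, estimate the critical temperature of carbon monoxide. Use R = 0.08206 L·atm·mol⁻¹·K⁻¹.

T_c ≈ 133.4 K

For a van der Waals gas, T_c = 8a/(27Rb).
T_c = 8×1.43/(27×0.08206×0.0387) = 11.440/0.085744 = 133.4 K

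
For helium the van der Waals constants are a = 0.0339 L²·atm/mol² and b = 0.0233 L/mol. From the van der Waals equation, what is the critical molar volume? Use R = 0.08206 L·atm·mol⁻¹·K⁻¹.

For a van der Waals gas, V_m,c = 3b.
V_m,c = 3×0.0233 = 0.06990 L/mol

V_m,c ≈ 0.06990 L/mol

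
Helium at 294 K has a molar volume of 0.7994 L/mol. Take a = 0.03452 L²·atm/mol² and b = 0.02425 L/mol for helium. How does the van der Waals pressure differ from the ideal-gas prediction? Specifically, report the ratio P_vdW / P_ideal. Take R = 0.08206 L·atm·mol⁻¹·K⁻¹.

Ideal: P_ideal = RT/V_m = (0.08206)(294)/0.7994 = 30.1797 atm
vdW: P = RT/(V_m − b) − a/V_m² = 24.1256/0.775150 − 0.03452/0.639040 = 31.1238 − 0.0540185 = 31.0698 atm
Ratio = 31.0698/30.1797 = 1.029

P_vdW / P_ideal ≈ 1.029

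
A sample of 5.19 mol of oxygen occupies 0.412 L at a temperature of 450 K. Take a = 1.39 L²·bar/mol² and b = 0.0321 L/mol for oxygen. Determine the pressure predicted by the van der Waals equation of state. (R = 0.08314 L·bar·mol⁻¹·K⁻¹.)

P ≈ 570.7 bar

P = nRT/(V − nb) − a n²/V²
nRT/(V − nb) = (5.19)(0.08314)(450)/(0.412 − 5.19×0.0321) = 194.17/0.24540 = 791.24 bar
a n²/V² = (1.39)(5.19)²/(0.412)² = 220.57 bar
P = 791.24 − 220.57 = 570.7 bar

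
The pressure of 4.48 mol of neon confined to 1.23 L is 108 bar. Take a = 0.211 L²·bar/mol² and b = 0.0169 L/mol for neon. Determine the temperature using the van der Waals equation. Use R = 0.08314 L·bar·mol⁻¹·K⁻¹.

T ≈ 343.4 K

T = (P + a n²/V²)(V − nb)/(nR)
P + a n²/V² = 108 + (0.211)(4.48)²/(1.23)² = 110.80 bar
V − nb = 1.23 − (4.48)(0.0169) = 1.1543 L
T = (110.80)(1.1543)/((4.48)(0.08314)) = 343.4 K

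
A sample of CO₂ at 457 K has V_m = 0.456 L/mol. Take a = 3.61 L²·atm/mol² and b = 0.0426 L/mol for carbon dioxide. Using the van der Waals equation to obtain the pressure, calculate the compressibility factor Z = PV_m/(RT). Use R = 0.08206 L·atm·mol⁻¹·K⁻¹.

P = RT/(V_m − b) − a/V_m² = (0.08206)(457)/(0.456 − 0.0426) − 3.61/(0.456)²
  = 37.501/0.41340 − 17.361 = 90.714 − 17.361 = 73.353 atm
Z = PV_m/(RT) = (73.353)(0.456)/((0.08206)(457)) = 33.449/37.501 = 0.8919

Z ≈ 0.8919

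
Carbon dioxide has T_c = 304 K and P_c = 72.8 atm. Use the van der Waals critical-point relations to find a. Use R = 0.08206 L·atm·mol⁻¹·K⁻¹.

From T_c = 8a/(27Rb) and P_c = a/(27b²): a = 27 R² T_c²/(64 P_c).
a = 27×(0.08206)²×(304)²/(64×72.8) = 16803/4659.2 = 3.606 L²·atm/mol²

a ≈ 3.606 L²·atm/mol²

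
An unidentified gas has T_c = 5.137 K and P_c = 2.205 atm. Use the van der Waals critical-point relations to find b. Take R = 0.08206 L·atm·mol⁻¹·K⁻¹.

From T_c = 8a/(27Rb) and P_c = a/(27b²): b = R T_c/(8 P_c).
b = (0.08206)(5.137)/(8×2.205) = 0.42154/17.640 = 0.02390 L/mol

b ≈ 0.02390 L/mol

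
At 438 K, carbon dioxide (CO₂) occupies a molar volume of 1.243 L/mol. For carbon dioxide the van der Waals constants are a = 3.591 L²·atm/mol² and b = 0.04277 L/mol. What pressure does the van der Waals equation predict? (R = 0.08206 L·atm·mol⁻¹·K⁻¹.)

P ≈ 27.62 atm

P = RT/(V_m − b) − a/V_m²
RT/(V_m − b) = (0.08206)(438)/(1.243 − 0.04277) = 35.942/1.2002 = 29.947 atm
a/V_m² = 3.591/(1.243)² = 2.3242 atm
P = 29.947 − 2.3242 = 27.62 atm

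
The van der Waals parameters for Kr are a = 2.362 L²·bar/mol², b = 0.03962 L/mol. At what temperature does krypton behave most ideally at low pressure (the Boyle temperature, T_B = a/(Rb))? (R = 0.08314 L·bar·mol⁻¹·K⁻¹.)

T_B ≈ 717.1 K

For a van der Waals gas the second virial coefficient B₂ = b − a/(RT) vanishes at T_B = a/(Rb).
T_B = 2.362/(0.08314×0.03962) = 2.362/0.0032940 = 717.1 K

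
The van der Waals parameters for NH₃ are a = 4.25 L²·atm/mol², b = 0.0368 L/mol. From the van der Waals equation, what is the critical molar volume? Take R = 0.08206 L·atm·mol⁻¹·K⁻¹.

For a van der Waals gas, V_m,c = 3b.
V_m,c = 3×0.0368 = 0.1104 L/mol

V_m,c ≈ 0.1104 L/mol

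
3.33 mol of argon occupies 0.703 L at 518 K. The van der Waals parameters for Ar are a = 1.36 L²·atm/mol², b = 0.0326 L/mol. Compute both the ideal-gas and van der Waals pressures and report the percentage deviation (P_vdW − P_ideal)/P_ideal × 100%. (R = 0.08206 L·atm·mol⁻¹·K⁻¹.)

Ideal: P_ideal = nRT/V = (3.33)(0.08206)(518)/0.703 = 201.349 atm
vdW: P = nRT/(V − nb) − a n²/V² = 141.549/0.594442 − 15.0809/0.494209 = 238.121 − 30.5152 = 207.606 atm
% deviation = (207.606 − 201.349)/201.349 × 100% = 3.11%

3.11 %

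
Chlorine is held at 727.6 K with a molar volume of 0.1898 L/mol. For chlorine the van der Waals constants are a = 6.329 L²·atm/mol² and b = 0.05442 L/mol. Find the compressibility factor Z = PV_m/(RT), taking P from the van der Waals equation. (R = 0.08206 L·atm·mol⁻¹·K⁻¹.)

P = RT/(V_m − b) − a/V_m² = (0.08206)(727.6)/(0.1898 − 0.05442) − 6.329/(0.1898)²
  = 59.707/0.13538 − 175.69 = 441.03 − 175.69 = 265.34 atm
Z = PV_m/(RT) = (265.34)(0.1898)/((0.08206)(727.6)) = 50.362/59.707 = 0.8435

Z ≈ 0.8435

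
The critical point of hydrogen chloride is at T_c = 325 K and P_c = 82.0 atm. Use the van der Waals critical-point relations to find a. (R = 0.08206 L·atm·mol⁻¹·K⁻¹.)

a ≈ 3.659 L²·atm/mol²

From T_c = 8a/(27Rb) and P_c = a/(27b²): a = 27 R² T_c²/(64 P_c).
a = 27×(0.08206)²×(325)²/(64×82.0) = 19204/5248.0 = 3.659 L²·atm/mol²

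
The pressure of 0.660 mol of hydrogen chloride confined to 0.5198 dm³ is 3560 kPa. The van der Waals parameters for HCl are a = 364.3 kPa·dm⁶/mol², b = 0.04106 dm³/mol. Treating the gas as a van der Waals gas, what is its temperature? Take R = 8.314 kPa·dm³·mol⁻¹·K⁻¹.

T ≈ 372.4 K

T = (P + a n²/V²)(V − nb)/(nR)
P + a n²/V² = 3560 + (364.3)(0.660)²/(0.5198)² = 4147.3 kPa
V − nb = 0.5198 − (0.660)(0.04106) = 0.49270 dm³
T = (4147.3)(0.49270)/((0.660)(8.314)) = 372.4 K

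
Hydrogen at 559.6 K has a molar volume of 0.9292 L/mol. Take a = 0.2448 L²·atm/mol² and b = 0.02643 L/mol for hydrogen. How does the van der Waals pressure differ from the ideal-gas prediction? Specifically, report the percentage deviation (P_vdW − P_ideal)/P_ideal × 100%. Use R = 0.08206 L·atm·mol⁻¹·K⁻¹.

2.35 %

Ideal: P_ideal = RT/V_m = (0.08206)(559.6)/0.9292 = 49.4197 atm
vdW: P = RT/(V_m − b) − a/V_m² = 45.9208/0.902770 − 0.2448/0.863413 = 50.8666 − 0.283526 = 50.5831 atm
% deviation = (50.5831 − 49.4197)/49.4197 × 100% = 2.35%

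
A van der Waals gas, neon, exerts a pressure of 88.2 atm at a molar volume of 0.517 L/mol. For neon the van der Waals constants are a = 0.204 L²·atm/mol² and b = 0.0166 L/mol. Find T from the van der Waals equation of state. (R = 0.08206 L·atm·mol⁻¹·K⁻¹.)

T = (P + a/V_m²)(V_m − b)/R
P + a/V_m² = 88.2 + 0.204/(0.517)² = 88.963 atm
V_m − b = 0.517 − 0.0166 = 0.50040 L/mol
T = (88.963)(0.50040)/0.08206 = 542.5 K

T ≈ 542.5 K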